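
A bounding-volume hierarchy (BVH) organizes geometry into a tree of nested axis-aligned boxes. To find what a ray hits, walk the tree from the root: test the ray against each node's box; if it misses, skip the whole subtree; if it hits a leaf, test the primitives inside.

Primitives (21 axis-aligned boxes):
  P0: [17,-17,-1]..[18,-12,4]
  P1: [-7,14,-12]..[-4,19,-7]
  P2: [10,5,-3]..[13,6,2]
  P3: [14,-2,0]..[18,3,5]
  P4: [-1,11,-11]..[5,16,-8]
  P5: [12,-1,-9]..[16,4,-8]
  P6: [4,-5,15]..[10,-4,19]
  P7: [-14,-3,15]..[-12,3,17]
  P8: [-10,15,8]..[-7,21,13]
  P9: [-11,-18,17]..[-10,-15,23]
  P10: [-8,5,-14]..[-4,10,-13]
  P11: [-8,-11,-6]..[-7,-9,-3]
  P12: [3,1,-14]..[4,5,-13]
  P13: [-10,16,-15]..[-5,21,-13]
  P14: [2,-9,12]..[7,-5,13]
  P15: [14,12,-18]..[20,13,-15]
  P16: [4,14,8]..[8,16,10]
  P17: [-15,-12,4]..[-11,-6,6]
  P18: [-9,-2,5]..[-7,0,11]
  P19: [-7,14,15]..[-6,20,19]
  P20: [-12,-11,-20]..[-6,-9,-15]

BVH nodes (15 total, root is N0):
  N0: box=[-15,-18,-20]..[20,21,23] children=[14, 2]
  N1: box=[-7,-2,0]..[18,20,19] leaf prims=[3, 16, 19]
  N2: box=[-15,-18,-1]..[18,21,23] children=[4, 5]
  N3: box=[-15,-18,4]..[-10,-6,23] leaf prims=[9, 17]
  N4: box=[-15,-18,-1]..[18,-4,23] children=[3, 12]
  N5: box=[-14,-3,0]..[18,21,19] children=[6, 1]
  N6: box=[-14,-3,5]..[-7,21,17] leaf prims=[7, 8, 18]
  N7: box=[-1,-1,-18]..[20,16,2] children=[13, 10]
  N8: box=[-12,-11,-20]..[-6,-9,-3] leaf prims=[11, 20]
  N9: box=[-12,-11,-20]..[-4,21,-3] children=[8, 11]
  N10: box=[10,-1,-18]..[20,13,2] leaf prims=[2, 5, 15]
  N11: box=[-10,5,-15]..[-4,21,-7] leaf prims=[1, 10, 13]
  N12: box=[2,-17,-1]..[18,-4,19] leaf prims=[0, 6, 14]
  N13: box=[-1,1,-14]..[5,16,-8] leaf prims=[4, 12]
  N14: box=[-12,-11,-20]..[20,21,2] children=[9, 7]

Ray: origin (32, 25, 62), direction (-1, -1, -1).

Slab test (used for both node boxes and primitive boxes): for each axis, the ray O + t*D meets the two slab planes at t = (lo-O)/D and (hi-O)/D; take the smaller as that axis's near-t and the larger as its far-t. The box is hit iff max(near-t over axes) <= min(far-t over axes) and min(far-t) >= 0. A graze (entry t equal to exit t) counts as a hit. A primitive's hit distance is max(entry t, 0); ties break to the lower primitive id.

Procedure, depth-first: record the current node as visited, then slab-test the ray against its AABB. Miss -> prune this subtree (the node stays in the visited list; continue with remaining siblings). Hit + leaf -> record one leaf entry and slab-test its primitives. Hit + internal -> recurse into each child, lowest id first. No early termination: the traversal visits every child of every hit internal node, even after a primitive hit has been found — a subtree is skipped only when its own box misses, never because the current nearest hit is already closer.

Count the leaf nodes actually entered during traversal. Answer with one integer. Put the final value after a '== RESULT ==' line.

Traverse from the root:
N0 x:[12,47] y:[4,43] z:[39,82] -> hit [39,43], descend [2, 14]
  N2 x:[14,47] y:[4,43] z:[39,63] -> hit [39,43], descend [4, 5]
    N4 x:[14,47] y:[29,43] z:[39,63] -> hit [39,43], descend [3, 12]
      N3 x:[42,47] y:[31,43] z:[39,58] -> hit [42,43] leaf, test {P9@t=42, P17(miss)}
      N12 x:[14,30] y:[29,42] z:[43,63] -> miss, prune
    N5 x:[14,46] y:[4,28] z:[43,62] -> miss, prune
  N14 x:[12,44] y:[4,36] z:[60,82] -> miss, prune

Summary -> nodes [0, 2, 4, 3, 12, 5, 14]; box-tests=7; leaf-entries=1; first=P9

== RESULT ==
1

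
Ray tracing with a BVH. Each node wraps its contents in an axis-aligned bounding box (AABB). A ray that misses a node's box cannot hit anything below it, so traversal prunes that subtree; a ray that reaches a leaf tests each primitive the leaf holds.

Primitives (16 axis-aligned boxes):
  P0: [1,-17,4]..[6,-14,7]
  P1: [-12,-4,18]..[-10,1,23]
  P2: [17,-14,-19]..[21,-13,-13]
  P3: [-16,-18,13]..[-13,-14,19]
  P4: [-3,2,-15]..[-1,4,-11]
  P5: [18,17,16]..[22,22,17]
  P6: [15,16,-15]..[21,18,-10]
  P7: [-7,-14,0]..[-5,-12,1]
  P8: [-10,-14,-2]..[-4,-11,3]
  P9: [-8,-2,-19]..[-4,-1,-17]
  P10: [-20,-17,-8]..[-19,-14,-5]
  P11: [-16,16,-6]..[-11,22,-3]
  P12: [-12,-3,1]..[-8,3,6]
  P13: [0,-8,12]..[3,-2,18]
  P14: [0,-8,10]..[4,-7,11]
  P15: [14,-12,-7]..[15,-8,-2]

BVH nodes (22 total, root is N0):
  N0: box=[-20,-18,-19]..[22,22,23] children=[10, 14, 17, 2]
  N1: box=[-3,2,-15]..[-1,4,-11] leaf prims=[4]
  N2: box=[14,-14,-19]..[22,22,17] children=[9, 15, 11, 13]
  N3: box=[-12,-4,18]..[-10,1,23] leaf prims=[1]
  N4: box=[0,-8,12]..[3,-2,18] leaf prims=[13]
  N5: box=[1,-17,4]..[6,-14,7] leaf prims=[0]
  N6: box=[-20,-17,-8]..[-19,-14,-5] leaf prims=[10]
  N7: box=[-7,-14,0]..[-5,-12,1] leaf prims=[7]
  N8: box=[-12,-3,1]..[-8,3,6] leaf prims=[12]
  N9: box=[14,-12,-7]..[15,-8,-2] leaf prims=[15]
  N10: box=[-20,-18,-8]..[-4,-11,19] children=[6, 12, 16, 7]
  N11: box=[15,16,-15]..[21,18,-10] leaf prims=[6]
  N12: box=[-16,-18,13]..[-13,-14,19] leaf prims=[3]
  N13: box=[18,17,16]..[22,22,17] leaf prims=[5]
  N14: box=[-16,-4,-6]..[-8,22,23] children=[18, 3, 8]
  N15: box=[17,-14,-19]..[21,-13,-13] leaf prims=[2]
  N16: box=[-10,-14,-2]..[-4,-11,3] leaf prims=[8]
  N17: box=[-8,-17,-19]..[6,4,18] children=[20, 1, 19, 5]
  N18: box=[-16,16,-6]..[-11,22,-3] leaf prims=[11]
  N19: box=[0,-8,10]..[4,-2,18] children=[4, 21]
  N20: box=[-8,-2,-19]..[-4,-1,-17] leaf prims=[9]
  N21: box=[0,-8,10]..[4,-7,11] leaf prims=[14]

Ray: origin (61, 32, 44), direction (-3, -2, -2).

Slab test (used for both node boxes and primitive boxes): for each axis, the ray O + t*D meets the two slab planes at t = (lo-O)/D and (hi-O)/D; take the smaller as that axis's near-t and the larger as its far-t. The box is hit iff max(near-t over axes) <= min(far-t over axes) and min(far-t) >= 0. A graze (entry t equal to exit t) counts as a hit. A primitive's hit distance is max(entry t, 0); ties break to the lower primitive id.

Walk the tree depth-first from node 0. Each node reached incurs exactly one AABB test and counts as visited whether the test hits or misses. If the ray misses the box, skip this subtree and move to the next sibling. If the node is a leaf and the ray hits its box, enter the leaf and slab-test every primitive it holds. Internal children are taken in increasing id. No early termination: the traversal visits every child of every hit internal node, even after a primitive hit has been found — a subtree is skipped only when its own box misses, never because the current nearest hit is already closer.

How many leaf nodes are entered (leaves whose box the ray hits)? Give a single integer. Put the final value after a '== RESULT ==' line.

Traverse from the root:
N0 x:[13,27] y:[5,25] z:[21/2,63/2] -> hit [13,25], descend [2, 10, 14, 17]
  N2 x:[13,47/3] y:[5,23] z:[27/2,63/2] -> hit [27/2,47/3], descend [9, 11, 13, 15]
    N9 x:[46/3,47/3] y:[20,22] z:[23,51/2] -> miss, prune
    N11 x:[40/3,46/3] y:[7,8] z:[27,59/2] -> miss, prune
    N13 x:[13,43/3] y:[5,15/2] z:[27/2,14] -> miss, prune
    N15 x:[40/3,44/3] y:[45/2,23] z:[57/2,63/2] -> miss, prune
  N10 x:[65/3,27] y:[43/2,25] z:[25/2,26] -> hit [65/3,25], descend [6, 7, 12, 16]
    N6 x:[80/3,27] y:[23,49/2] z:[49/2,26] -> miss, prune
    N7 x:[22,68/3] y:[22,23] z:[43/2,22] -> hit [22,22] leaf, test {P7@t=22}
    N12 x:[74/3,77/3] y:[23,25] z:[25/2,31/2] -> miss, prune
    N16 x:[65/3,71/3] y:[43/2,23] z:[41/2,23] -> hit [65/3,23] leaf, test {P8@t=65/3}
  N14 x:[23,77/3] y:[5,18] z:[21/2,25] -> miss, prune
  N17 x:[55/3,23] y:[14,49/2] z:[13,63/2] -> hit [55/3,23], descend [1, 5, 19, 20]
    N1 x:[62/3,64/3] y:[14,15] z:[55/2,59/2] -> miss, prune
    N5 x:[55/3,20] y:[23,49/2] z:[37/2,20] -> miss, prune
    N19 x:[19,61/3] y:[17,20] z:[13,17] -> miss, prune
    N20 x:[65/3,23] y:[33/2,17] z:[61/2,63/2] -> miss, prune

Summary -> nodes [0, 2, 9, 11, 13, 15, 10, 6, 7, 12, 16, 14, 17, 1, 5, 19, 20]; box-tests=17; leaf-entries=2; first=P8

== RESULT ==
2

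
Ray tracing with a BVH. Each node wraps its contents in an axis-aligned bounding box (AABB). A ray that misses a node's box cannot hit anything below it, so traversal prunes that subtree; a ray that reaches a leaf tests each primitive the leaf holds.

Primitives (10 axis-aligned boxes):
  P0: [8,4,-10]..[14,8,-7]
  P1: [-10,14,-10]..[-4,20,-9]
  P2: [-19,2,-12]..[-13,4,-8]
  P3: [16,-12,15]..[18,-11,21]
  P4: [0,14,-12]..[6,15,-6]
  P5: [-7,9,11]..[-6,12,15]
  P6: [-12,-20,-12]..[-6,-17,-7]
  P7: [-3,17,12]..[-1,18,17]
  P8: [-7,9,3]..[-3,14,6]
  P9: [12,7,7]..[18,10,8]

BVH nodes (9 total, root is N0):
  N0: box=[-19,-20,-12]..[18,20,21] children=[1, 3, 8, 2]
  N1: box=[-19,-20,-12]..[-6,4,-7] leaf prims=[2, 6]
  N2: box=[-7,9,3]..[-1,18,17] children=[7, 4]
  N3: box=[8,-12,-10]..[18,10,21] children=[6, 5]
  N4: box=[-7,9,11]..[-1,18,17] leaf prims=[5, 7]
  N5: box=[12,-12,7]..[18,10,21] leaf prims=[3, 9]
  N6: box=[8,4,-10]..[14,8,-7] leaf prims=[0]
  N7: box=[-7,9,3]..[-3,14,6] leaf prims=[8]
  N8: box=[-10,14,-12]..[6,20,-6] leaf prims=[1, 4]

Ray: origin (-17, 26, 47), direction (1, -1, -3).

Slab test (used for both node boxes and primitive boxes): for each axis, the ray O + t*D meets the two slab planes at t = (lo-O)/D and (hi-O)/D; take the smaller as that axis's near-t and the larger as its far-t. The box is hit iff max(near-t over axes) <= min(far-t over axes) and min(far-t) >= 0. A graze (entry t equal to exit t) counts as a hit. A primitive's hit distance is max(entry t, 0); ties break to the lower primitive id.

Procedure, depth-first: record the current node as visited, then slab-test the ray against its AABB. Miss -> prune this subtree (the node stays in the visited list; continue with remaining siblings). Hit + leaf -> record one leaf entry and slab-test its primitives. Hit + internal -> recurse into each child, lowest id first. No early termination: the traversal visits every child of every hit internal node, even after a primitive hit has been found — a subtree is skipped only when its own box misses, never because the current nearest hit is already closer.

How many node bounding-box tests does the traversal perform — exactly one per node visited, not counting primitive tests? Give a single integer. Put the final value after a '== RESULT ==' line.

Traverse from the root:
N0 x:[-2,35] y:[6,46] z:[26/3,59/3] -> hit [26/3,59/3], descend [1, 2, 3, 8]
  N1 x:[-2,11] y:[22,46] z:[18,59/3] -> miss, prune
  N2 x:[10,16] y:[8,17] z:[10,44/3] -> hit [10,44/3], descend [4, 7]
    N4 x:[10,16] y:[8,17] z:[10,12] -> hit [10,12] leaf, test {P5(miss), P7(miss)}
    N7 x:[10,14] y:[12,17] z:[41/3,44/3] -> hit [41/3,14] leaf, test {P8@t=41/3}
  N3 x:[25,35] y:[16,38] z:[26/3,19] -> miss, prune
  N8 x:[7,23] y:[6,12] z:[53/3,59/3] -> miss, prune

Visited [0, 1, 2, 4, 7, 3, 8]. Tests: 7 box, 2 leaf. Nearest: P8.

== RESULT ==
7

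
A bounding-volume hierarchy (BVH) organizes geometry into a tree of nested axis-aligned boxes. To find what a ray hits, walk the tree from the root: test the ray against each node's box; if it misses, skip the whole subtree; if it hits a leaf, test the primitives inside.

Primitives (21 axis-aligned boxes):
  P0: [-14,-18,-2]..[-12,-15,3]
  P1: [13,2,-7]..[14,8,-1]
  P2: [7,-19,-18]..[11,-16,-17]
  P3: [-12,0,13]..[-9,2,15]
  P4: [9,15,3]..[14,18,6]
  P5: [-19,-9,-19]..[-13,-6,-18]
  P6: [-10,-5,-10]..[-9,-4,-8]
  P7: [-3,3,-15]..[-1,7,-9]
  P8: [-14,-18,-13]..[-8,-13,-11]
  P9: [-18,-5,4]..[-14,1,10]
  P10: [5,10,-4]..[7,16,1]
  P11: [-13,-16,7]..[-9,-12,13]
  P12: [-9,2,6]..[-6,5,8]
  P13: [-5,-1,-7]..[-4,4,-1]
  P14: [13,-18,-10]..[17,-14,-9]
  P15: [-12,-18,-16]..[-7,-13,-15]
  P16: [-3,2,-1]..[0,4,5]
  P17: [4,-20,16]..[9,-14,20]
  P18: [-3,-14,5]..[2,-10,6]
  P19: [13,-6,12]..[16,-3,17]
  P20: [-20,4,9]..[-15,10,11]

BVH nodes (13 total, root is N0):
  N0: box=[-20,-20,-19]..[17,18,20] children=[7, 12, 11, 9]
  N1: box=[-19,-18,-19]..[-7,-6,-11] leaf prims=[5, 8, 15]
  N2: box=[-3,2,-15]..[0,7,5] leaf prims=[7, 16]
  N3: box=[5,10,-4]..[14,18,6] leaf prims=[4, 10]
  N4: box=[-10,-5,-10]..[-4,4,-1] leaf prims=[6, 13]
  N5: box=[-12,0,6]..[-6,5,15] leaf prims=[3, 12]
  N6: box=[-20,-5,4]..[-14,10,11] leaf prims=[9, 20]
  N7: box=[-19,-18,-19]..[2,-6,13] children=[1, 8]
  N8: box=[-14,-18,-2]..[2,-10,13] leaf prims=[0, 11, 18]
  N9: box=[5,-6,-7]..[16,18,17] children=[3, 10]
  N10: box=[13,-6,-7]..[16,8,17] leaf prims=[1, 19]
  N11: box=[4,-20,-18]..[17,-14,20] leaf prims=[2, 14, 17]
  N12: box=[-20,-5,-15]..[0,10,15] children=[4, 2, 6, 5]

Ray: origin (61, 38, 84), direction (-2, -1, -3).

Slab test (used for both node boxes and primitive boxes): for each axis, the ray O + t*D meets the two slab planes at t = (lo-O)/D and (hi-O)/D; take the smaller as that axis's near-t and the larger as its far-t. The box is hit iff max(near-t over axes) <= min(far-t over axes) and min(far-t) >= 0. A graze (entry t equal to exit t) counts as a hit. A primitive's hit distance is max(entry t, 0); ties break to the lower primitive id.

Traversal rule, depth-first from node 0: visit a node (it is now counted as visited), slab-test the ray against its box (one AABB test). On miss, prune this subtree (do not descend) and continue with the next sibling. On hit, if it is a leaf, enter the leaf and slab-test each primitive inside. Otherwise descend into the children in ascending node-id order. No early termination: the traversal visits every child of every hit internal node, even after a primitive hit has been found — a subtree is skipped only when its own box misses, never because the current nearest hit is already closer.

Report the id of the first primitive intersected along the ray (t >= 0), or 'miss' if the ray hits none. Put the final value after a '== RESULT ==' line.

Walk:
N0 x:[22,81/2] y:[20,58] z:[64/3,103/3] -> hit [22,103/3], descend [7, 9, 11, 12]
  N7 x:[59/2,40] y:[44,56] z:[71/3,103/3] -> miss, prune
  N9 x:[45/2,28] y:[20,44] z:[67/3,91/3] -> hit [45/2,28], descend [3, 10]
    N3 x:[47/2,28] y:[20,28] z:[26,88/3] -> hit [26,28] leaf, test {P4(miss), P10@t=83/3}
    N10 x:[45/2,24] y:[30,44] z:[67/3,91/3] -> miss, prune
  N11 x:[22,57/2] y:[52,58] z:[64/3,34] -> miss, prune
  N12 x:[61/2,81/2] y:[28,43] z:[23,33] -> hit [61/2,33], descend [2, 4, 5, 6]
    N2 x:[61/2,32] y:[31,36] z:[79/3,33] -> hit [31,32] leaf, test {P7@t=31, P16(miss)}
    N4 x:[65/2,71/2] y:[34,43] z:[85/3,94/3] -> miss, prune
    N5 x:[67/2,73/2] y:[33,38] z:[23,26] -> miss, prune
    N6 x:[75/2,81/2] y:[28,43] z:[73/3,80/3] -> miss, prune

Visited [0, 7, 9, 3, 10, 11, 12, 2, 4, 5, 6]. Tests: 11 box, 2 leaf. Nearest: P10.

== RESULT ==
10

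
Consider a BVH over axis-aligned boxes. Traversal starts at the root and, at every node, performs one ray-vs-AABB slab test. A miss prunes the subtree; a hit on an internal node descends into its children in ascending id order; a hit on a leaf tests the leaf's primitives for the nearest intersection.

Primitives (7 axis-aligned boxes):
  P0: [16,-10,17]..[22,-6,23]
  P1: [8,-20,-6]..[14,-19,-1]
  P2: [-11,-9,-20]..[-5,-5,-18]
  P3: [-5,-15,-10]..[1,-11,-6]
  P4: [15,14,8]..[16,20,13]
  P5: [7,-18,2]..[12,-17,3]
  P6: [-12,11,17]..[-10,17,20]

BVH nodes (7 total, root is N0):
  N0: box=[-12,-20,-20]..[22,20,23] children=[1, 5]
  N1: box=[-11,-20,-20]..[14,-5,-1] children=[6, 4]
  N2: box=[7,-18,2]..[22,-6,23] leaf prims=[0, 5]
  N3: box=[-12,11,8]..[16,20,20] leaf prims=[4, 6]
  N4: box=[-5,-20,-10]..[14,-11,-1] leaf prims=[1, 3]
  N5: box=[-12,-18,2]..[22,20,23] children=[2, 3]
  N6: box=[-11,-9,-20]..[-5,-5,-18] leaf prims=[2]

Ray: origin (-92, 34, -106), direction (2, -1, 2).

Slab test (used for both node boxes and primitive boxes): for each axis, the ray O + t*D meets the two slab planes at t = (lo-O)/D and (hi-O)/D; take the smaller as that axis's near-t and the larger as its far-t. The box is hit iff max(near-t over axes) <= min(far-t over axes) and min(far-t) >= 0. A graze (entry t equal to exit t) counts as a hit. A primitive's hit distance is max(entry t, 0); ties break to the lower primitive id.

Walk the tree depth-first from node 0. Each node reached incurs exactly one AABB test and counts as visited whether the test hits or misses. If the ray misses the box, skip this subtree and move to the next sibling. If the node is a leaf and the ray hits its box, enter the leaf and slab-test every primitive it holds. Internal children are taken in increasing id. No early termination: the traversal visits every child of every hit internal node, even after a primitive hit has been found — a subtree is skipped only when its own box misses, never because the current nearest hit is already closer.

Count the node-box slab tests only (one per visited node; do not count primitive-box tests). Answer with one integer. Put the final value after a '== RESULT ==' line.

Traverse from the root:
N0 x:[40,57] y:[14,54] z:[43,129/2] -> hit [43,54], descend [1, 5]
  N1 x:[81/2,53] y:[39,54] z:[43,105/2] -> hit [43,105/2], descend [4, 6]
    N4 x:[87/2,53] y:[45,54] z:[48,105/2] -> hit [48,105/2] leaf, test {P1(miss), P3(miss)}
    N6 x:[81/2,87/2] y:[39,43] z:[43,44] -> hit [43,43] leaf, test {P2@t=43}
  N5 x:[40,57] y:[14,52] z:[54,129/2] -> miss, prune

5 AABB tests over nodes [0, 1, 4, 6, 5]; 2 leaves entered; closest P2.

== RESULT ==
5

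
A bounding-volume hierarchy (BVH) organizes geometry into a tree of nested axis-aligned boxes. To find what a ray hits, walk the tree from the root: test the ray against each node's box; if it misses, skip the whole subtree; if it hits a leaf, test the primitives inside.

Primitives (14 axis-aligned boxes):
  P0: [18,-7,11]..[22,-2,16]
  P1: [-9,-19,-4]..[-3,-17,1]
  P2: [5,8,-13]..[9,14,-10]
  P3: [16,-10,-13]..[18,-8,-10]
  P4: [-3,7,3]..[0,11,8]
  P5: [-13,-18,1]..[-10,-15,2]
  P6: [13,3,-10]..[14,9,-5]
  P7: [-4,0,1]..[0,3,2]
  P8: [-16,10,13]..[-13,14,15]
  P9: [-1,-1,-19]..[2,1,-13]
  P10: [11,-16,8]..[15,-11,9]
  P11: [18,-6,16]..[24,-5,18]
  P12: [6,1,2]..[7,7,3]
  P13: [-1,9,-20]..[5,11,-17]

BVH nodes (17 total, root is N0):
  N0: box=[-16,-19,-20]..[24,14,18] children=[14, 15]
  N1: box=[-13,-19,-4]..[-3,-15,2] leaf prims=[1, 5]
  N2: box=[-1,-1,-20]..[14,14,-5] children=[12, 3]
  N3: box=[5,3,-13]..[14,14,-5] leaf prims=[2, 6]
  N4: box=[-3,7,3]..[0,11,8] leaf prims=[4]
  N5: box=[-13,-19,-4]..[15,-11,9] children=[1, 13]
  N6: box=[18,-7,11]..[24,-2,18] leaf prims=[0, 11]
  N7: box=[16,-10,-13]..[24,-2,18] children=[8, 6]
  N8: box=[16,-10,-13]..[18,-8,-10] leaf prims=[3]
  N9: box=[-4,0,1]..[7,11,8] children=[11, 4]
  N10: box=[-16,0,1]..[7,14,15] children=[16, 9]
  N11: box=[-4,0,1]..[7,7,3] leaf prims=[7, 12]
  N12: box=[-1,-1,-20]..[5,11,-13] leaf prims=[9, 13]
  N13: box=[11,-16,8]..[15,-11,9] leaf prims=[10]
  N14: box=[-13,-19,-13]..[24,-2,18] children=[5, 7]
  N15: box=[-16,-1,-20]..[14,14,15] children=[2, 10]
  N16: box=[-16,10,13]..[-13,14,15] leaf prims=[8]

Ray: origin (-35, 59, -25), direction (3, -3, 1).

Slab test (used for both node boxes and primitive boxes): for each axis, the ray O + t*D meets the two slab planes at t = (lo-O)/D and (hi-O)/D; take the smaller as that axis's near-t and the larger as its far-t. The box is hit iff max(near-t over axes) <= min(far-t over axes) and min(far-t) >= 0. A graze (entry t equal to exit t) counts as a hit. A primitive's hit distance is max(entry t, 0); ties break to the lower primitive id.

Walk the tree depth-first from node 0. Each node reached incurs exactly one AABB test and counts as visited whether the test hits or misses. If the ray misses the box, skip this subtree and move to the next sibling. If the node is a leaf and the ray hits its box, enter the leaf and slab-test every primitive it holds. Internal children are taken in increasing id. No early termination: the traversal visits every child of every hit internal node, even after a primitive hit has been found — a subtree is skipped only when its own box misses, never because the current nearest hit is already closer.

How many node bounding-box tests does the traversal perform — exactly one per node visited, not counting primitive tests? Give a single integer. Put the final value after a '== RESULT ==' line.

Trace the traversal:
N0 x:[19/3,59/3] y:[15,26] z:[5,43] -> hit [15,59/3], descend [14, 15]
  N14 x:[22/3,59/3] y:[61/3,26] z:[12,43] -> miss, prune
  N15 x:[19/3,49/3] y:[15,20] z:[5,40] -> hit [15,49/3], descend [2, 10]
    N2 x:[34/3,49/3] y:[15,20] z:[5,20] -> hit [15,49/3], descend [3, 12]
      N3 x:[40/3,49/3] y:[15,56/3] z:[12,20] -> hit [15,49/3] leaf, test {P2(miss), P6(miss)}
      N12 x:[34/3,40/3] y:[16,20] z:[5,12] -> miss, prune
    N10 x:[19/3,14] y:[15,59/3] z:[26,40] -> miss, prune

Summary -> nodes [0, 14, 15, 2, 3, 12, 10]; box-tests=7; leaf-entries=1; first=miss

== RESULT ==
7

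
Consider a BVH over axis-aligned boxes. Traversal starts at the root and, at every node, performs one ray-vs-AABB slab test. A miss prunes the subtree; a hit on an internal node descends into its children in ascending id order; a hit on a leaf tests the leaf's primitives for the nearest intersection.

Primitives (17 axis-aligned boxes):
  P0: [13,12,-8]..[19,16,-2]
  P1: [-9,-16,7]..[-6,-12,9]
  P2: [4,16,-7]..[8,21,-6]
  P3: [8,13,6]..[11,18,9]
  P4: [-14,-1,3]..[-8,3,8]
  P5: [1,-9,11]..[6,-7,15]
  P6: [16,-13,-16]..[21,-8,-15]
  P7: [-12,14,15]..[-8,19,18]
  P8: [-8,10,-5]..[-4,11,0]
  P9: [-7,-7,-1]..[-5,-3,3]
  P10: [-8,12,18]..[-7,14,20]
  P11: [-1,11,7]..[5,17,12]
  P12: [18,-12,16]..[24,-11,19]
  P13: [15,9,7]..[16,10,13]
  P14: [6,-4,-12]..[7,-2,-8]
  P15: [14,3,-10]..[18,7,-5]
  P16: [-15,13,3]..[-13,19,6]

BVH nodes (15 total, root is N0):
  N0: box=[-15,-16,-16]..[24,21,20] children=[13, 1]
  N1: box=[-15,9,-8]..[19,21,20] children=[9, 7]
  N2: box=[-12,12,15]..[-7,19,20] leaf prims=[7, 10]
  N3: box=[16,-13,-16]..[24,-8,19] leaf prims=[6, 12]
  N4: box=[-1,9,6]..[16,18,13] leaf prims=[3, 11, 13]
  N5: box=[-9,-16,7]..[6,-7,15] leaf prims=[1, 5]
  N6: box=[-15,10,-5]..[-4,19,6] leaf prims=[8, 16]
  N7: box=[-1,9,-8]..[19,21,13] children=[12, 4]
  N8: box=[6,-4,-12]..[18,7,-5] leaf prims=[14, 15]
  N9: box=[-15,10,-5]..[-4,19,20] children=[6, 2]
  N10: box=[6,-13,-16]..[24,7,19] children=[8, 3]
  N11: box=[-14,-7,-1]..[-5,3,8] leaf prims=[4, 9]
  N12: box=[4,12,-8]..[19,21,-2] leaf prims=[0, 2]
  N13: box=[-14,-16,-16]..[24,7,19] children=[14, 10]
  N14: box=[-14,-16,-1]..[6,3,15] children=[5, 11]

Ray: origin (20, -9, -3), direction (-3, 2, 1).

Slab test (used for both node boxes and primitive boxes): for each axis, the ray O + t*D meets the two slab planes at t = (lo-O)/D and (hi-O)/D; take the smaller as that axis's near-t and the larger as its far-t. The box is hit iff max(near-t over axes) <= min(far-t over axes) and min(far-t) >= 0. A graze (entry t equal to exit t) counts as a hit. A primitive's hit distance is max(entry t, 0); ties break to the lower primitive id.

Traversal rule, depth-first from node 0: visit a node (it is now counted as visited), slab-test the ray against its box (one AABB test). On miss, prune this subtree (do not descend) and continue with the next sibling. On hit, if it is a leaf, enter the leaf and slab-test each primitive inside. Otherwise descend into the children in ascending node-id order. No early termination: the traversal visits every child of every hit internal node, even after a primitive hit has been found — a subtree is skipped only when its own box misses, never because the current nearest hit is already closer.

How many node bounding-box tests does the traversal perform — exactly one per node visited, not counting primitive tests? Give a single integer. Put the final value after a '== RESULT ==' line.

Trace the traversal:
N0 x:[-4/3,35/3] y:[-7/2,15] z:[-13,23] -> hit [-4/3,35/3], descend [1, 13]
  N1 x:[1/3,35/3] y:[9,15] z:[-5,23] -> hit [9,35/3], descend [7, 9]
    N7 x:[1/3,7] y:[9,15] z:[-5,16] -> miss, prune
    N9 x:[8,35/3] y:[19/2,14] z:[-2,23] -> hit [19/2,35/3], descend [2, 6]
      N2 x:[9,32/3] y:[21/2,14] z:[18,23] -> miss, prune
      N6 x:[8,35/3] y:[19/2,14] z:[-2,9] -> miss, prune
  N13 x:[-4/3,34/3] y:[-7/2,8] z:[-13,22] -> hit [-4/3,8], descend [10, 14]
    N10 x:[-4/3,14/3] y:[-2,8] z:[-13,22] -> hit [-4/3,14/3], descend [3, 8]
      N3 x:[-4/3,4/3] y:[-2,1/2] z:[-13,22] -> hit [-4/3,1/2] leaf, test {P6(miss), P12(miss)}
      N8 x:[2/3,14/3] y:[5/2,8] z:[-9,-2] -> miss, prune
    N14 x:[14/3,34/3] y:[-7/2,6] z:[2,18] -> hit [14/3,6], descend [5, 11]
      N5 x:[14/3,29/3] y:[-7/2,1] z:[10,18] -> miss, prune
      N11 x:[25/3,34/3] y:[1,6] z:[2,11] -> miss, prune

Visited [0, 1, 7, 9, 2, 6, 13, 10, 3, 8, 14, 5, 11]. Tests: 13 box, 1 leaf. Nearest: miss.

== RESULT ==
13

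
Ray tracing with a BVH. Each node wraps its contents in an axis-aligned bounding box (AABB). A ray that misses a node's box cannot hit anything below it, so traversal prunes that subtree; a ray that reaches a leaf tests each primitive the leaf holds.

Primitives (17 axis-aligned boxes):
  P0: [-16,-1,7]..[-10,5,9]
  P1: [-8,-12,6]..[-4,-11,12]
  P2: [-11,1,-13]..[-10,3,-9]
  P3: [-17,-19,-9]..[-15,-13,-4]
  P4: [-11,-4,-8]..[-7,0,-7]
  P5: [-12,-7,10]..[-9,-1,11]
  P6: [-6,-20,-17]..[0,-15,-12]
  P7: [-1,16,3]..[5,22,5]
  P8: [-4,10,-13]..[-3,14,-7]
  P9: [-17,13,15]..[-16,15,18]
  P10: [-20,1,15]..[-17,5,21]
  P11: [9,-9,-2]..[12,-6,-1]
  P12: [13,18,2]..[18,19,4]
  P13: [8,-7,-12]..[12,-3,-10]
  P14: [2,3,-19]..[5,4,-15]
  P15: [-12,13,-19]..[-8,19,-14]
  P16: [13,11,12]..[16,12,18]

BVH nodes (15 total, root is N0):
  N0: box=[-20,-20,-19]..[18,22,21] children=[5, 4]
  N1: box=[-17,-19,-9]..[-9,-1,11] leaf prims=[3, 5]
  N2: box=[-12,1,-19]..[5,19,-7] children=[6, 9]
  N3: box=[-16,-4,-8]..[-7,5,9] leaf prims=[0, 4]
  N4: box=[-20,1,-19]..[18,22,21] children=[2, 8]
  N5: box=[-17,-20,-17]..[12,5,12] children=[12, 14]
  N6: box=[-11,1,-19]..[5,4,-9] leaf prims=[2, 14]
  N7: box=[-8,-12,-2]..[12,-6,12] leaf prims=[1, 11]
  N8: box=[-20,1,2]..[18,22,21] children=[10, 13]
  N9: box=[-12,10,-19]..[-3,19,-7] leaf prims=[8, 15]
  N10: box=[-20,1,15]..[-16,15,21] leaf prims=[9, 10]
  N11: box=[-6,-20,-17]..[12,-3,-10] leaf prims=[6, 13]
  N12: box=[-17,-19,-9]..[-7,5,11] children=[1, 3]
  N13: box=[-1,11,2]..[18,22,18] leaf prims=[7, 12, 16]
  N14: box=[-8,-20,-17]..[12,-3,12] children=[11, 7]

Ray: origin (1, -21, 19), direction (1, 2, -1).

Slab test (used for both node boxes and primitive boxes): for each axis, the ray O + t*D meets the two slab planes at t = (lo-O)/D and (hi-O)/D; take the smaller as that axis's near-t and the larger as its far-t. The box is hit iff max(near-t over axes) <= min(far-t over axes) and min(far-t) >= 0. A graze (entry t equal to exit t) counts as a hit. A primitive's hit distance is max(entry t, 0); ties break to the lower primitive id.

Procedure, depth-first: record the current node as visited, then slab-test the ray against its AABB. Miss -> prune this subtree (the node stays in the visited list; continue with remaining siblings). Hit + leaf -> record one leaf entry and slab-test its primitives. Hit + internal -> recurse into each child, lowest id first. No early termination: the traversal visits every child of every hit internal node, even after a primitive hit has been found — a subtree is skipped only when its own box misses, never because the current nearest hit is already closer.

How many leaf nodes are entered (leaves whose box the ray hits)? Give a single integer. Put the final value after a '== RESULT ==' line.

Traverse from the root:
N0 x:[-21,17] y:[1/2,43/2] z:[-2,38] -> hit [1/2,17], descend [4, 5]
  N4 x:[-21,17] y:[11,43/2] z:[-2,38] -> hit [11,17], descend [2, 8]
    N2 x:[-13,4] y:[11,20] z:[26,38] -> miss, prune
    N8 x:[-21,17] y:[11,43/2] z:[-2,17] -> hit [11,17], descend [10, 13]
      N10 x:[-21,-17] y:[11,18] z:[-2,4] -> miss, prune
      N13 x:[-2,17] y:[16,43/2] z:[1,17] -> hit [16,17] leaf, test {P7(miss), P12(miss), P16(miss)}
  N5 x:[-18,11] y:[1/2,13] z:[7,36] -> hit [7,11], descend [12, 14]
    N12 x:[-18,-8] y:[1,13] z:[8,28] -> miss, prune
    N14 x:[-9,11] y:[1/2,9] z:[7,36] -> hit [7,9], descend [7, 11]
      N7 x:[-9,11] y:[9/2,15/2] z:[7,21] -> hit [7,15/2] leaf, test {P1(miss), P11(miss)}
      N11 x:[-7,11] y:[1/2,9] z:[29,36] -> miss, prune

11 AABB tests over nodes [0, 4, 2, 8, 10, 13, 5, 12, 14, 7, 11]; 2 leaves entered; closest miss.

== RESULT ==
2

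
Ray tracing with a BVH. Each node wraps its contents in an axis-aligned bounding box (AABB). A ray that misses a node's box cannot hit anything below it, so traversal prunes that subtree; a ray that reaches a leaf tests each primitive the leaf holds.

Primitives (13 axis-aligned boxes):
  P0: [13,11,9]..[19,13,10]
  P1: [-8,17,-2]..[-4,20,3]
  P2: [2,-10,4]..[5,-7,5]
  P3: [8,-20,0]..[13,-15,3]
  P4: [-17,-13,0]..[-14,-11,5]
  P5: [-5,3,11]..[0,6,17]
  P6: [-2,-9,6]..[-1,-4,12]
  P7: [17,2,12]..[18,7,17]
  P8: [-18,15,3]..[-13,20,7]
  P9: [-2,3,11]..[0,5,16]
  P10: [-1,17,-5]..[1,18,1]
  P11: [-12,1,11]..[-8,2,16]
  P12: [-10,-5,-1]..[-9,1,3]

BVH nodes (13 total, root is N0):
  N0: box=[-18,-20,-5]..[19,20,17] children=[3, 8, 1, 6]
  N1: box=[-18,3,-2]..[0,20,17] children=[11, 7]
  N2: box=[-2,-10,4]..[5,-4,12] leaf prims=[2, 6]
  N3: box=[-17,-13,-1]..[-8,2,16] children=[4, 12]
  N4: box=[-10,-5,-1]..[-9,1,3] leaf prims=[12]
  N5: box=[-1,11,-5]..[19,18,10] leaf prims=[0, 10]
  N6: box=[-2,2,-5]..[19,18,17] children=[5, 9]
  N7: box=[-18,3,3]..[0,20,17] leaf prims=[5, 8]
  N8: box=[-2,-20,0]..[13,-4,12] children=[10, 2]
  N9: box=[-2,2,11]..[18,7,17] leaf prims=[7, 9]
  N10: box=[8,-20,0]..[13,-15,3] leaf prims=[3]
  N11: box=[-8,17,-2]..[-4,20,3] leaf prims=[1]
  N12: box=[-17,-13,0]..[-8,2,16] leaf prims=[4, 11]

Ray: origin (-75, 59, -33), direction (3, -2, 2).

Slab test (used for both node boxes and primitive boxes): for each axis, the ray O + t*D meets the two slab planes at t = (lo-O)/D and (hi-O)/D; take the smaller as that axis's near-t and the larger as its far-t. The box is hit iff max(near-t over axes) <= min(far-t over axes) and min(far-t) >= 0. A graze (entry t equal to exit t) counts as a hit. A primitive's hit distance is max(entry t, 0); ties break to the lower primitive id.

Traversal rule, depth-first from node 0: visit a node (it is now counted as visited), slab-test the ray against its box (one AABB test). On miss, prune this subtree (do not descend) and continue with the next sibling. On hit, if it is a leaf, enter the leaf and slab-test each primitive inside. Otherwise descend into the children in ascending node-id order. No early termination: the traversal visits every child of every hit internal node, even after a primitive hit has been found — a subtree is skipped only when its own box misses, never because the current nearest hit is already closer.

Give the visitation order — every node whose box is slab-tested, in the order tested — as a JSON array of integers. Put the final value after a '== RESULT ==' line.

Traverse from the root:
N0 x:[19,94/3] y:[39/2,79/2] z:[14,25] -> hit [39/2,25], descend [1, 3, 6, 8]
  N1 x:[19,25] y:[39/2,28] z:[31/2,25] -> hit [39/2,25], descend [7, 11]
    N7 x:[19,25] y:[39/2,28] z:[18,25] -> hit [39/2,25] leaf, test {P5(miss), P8@t=39/2}
    N11 x:[67/3,71/3] y:[39/2,21] z:[31/2,18] -> miss, prune
  N3 x:[58/3,67/3] y:[57/2,36] z:[16,49/2] -> miss, prune
  N6 x:[73/3,94/3] y:[41/2,57/2] z:[14,25] -> hit [73/3,25], descend [5, 9]
    N5 x:[74/3,94/3] y:[41/2,24] z:[14,43/2] -> miss, prune
    N9 x:[73/3,31] y:[26,57/2] z:[22,25] -> miss, prune
  N8 x:[73/3,88/3] y:[63/2,79/2] z:[33/2,45/2] -> miss, prune

Visited [0, 1, 7, 11, 3, 6, 5, 9, 8]. Tests: 9 box, 1 leaf. Nearest: P8.

== RESULT ==
[0, 1, 7, 11, 3, 6, 5, 9, 8]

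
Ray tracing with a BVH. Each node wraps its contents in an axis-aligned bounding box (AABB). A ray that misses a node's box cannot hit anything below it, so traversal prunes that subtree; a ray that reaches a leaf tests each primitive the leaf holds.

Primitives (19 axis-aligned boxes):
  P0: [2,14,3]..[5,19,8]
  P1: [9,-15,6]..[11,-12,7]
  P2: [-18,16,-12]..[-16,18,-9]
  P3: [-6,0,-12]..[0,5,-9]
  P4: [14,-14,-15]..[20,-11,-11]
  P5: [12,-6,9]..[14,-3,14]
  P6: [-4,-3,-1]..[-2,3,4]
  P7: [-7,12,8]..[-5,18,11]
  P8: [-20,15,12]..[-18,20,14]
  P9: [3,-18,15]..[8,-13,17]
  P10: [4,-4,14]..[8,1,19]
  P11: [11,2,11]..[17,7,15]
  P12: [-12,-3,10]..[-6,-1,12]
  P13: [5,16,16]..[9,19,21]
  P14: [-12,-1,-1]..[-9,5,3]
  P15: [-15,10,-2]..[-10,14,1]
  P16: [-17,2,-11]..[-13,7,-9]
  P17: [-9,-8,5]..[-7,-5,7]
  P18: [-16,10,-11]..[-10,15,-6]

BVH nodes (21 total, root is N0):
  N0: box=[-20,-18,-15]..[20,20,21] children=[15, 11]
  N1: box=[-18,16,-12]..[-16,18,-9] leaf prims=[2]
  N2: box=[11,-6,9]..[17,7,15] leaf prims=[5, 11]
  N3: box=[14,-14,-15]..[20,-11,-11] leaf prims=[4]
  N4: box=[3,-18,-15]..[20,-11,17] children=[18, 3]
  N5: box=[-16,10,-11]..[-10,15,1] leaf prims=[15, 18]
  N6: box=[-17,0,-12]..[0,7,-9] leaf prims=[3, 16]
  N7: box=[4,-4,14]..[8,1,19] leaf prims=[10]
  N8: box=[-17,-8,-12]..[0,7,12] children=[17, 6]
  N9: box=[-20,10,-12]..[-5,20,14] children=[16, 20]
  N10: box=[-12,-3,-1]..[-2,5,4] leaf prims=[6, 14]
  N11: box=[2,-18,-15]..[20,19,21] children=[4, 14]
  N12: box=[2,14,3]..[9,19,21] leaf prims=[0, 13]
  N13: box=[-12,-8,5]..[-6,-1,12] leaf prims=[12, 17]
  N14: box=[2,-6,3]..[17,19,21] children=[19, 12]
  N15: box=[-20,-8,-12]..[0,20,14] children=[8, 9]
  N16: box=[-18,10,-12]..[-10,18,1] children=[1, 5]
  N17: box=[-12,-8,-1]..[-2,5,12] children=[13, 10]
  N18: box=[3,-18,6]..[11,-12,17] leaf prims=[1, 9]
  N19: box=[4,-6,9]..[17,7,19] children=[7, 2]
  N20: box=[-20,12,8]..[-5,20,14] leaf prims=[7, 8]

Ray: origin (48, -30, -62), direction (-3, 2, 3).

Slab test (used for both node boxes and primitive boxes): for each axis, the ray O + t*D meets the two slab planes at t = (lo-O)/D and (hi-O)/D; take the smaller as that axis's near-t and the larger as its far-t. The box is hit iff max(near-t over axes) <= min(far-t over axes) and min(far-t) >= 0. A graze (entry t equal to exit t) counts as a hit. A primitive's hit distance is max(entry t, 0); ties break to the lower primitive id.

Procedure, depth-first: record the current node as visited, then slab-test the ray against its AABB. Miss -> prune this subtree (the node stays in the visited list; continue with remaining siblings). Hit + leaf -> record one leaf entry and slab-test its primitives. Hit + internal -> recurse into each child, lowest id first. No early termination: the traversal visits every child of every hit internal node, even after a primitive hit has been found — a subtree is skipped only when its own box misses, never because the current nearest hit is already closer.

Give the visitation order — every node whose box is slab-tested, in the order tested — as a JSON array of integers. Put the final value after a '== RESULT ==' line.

Trace the traversal:
N0 x:[28/3,68/3] y:[6,25] z:[47/3,83/3] -> hit [47/3,68/3], descend [11, 15]
  N11 x:[28/3,46/3] y:[6,49/2] z:[47/3,83/3] -> miss, prune
  N15 x:[16,68/3] y:[11,25] z:[50/3,76/3] -> hit [50/3,68/3], descend [8, 9]
    N8 x:[16,65/3] y:[11,37/2] z:[50/3,74/3] -> hit [50/3,37/2], descend [6, 17]
      N6 x:[16,65/3] y:[15,37/2] z:[50/3,53/3] -> hit [50/3,53/3] leaf, test {P3@t=50/3, P16(miss)}
      N17 x:[50/3,20] y:[11,35/2] z:[61/3,74/3] -> miss, prune
    N9 x:[53/3,68/3] y:[20,25] z:[50/3,76/3] -> hit [20,68/3], descend [16, 20]
      N16 x:[58/3,22] y:[20,24] z:[50/3,21] -> hit [20,21], descend [1, 5]
        N1 x:[64/3,22] y:[23,24] z:[50/3,53/3] -> miss, prune
        N5 x:[58/3,64/3] y:[20,45/2] z:[17,21] -> hit [20,21] leaf, test {P15@t=20, P18(miss)}
      N20 x:[53/3,68/3] y:[21,25] z:[70/3,76/3] -> miss, prune

Visited [0, 11, 15, 8, 6, 17, 9, 16, 1, 5, 20]. Tests: 11 box, 2 leaf. Nearest: P3.

== RESULT ==
[0, 11, 15, 8, 6, 17, 9, 16, 1, 5, 20]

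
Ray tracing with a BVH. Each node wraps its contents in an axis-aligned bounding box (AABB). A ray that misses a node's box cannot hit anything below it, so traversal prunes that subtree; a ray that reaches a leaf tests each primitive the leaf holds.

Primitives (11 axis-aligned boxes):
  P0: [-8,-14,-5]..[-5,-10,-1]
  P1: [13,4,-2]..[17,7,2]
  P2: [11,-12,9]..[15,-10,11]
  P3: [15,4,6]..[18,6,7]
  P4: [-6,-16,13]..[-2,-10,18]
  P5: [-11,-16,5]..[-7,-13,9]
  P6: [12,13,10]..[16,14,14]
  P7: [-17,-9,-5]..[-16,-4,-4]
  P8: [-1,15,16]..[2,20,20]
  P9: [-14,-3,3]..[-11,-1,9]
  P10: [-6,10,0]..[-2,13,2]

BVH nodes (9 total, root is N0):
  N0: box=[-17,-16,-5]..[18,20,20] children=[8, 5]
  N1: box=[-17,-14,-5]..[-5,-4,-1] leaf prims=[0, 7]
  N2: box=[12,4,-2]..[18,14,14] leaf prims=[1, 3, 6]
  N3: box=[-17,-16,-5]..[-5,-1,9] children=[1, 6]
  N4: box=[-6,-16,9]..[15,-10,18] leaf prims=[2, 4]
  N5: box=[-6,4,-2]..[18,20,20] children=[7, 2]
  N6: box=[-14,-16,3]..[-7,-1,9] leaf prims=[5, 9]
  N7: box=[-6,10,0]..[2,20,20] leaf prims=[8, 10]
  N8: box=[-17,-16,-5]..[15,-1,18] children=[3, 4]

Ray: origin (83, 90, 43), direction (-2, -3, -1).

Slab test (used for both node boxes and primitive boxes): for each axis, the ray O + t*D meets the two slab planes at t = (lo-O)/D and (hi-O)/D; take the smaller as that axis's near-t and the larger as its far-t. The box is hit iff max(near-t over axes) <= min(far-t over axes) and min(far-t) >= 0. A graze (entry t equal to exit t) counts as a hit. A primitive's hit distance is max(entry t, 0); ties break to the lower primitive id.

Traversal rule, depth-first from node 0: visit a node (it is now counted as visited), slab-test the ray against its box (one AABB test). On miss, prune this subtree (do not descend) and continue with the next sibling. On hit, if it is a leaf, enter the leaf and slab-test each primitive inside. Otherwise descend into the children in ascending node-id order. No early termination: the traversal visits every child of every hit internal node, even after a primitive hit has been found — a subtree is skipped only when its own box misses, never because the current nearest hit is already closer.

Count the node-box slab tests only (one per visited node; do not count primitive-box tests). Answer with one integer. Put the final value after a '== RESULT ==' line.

Trace the traversal:
N0 x:[65/2,50] y:[70/3,106/3] z:[23,48] -> hit [65/2,106/3], descend [5, 8]
  N5 x:[65/2,89/2] y:[70/3,86/3] z:[23,45] -> miss, prune
  N8 x:[34,50] y:[91/3,106/3] z:[25,48] -> hit [34,106/3], descend [3, 4]
    N3 x:[44,50] y:[91/3,106/3] z:[34,48] -> miss, prune
    N4 x:[34,89/2] y:[100/3,106/3] z:[25,34] -> hit [34,34] leaf, test {P2@t=34, P4(miss)}

Visited [0, 5, 8, 3, 4]. Tests: 5 box, 1 leaf. Nearest: P2.

== RESULT ==
5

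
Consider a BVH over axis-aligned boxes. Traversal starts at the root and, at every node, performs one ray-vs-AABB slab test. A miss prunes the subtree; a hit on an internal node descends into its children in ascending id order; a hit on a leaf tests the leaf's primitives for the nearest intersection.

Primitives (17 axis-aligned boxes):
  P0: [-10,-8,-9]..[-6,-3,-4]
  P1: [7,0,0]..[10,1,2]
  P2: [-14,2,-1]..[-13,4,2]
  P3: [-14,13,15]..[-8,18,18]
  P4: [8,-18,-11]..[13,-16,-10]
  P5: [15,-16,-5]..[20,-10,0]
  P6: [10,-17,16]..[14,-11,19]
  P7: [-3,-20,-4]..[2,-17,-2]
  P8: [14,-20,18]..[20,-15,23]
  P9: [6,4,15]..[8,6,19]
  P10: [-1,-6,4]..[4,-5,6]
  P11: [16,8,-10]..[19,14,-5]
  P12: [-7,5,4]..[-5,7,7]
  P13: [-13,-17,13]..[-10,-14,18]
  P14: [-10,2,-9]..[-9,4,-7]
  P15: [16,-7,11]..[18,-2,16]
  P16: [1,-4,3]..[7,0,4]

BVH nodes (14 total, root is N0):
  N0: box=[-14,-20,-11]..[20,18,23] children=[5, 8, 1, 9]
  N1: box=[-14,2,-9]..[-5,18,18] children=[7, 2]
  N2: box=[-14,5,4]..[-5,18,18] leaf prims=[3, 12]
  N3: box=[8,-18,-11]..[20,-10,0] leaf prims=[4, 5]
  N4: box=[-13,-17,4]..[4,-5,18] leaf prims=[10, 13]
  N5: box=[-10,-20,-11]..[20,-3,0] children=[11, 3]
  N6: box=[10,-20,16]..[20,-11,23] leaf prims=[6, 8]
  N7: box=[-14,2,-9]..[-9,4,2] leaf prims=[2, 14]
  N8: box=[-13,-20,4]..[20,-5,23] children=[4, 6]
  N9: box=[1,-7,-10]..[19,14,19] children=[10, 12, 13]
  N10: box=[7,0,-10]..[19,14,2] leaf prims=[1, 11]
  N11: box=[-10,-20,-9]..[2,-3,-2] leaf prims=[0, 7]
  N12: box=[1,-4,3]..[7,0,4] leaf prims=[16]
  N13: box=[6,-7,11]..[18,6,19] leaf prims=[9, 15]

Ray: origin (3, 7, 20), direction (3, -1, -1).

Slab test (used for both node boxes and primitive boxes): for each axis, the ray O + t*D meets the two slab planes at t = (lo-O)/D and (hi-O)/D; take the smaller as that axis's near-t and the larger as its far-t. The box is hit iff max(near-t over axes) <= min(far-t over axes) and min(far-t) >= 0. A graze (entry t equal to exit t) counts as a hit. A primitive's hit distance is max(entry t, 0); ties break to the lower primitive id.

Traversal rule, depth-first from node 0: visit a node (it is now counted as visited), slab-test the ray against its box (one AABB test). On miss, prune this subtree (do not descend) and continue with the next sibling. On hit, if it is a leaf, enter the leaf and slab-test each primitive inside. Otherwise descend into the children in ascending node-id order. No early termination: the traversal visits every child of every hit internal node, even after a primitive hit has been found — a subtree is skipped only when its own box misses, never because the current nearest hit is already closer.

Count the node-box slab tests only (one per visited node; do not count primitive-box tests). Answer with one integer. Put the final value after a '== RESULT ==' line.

Traverse from the root:
N0 x:[-17/3,17/3] y:[-11,27] z:[-3,31] -> hit [-3,17/3], descend [1, 5, 8, 9]
  N1 x:[-17/3,-8/3] y:[-11,5] z:[2,29] -> miss, prune
  N5 x:[-13/3,17/3] y:[10,27] z:[20,31] -> miss, prune
  N8 x:[-16/3,17/3] y:[12,27] z:[-3,16] -> miss, prune
  N9 x:[-2/3,16/3] y:[-7,14] z:[1,30] -> hit [1,16/3], descend [10, 12, 13]
    N10 x:[4/3,16/3] y:[-7,7] z:[18,30] -> miss, prune
    N12 x:[-2/3,4/3] y:[7,11] z:[16,17] -> miss, prune
    N13 x:[1,5] y:[1,14] z:[1,9] -> hit [1,5] leaf, test {P9@t=1, P15(miss)}

8 AABB tests over nodes [0, 1, 5, 8, 9, 10, 12, 13]; 1 leaf entered; closest P9.

== RESULT ==
8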